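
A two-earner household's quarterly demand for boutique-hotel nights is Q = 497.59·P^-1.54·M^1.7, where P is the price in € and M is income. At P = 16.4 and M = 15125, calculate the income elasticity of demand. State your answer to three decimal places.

For a multiplicative demand Q = A·P^α·M^β, the income elasticity is β everywhere.
Here β = 1.7, so η = 1.700.

1.700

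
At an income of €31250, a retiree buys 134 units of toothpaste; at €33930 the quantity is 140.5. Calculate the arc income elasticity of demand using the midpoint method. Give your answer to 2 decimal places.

ΔQ = 140.5 − 134 = 6.5; midpoint Q̄ = (134 + 140.5)/2 = 137.25.
ΔI = 33930 − 31250 = 2680; midpoint Ī = (31250 + 33930)/2 = 32590.
η = (ΔQ/Q̄) ÷ (ΔI/Ī) = (6.5/137.25) ÷ (2680/32590) = 0.58.

0.58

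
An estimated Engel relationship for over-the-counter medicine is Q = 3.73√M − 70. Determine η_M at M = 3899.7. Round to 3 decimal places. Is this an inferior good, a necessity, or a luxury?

At M = 3899.7: Q = 162.929.
dQ/dM = 3.73/(2√M) = 0.029865 at this income.
η = (dQ/dM)·(M/Q) = 0.029865 × (3899.7/162.929) = 0.715.
Since 0 < η < 1, the good is a necessity.

0.715 (necessity)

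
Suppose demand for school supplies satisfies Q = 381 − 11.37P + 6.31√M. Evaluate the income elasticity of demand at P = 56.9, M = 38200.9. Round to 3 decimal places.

0.637

At P = 56.9, M = 38200.9: Q = 967.340.
Holding P constant, ∂Q/∂M = 6.31/(2√M) = 0.0161422.
η_M = (∂Q/∂M)·(M/Q) = 0.0161422 × (38200.9/967.340) = 0.637.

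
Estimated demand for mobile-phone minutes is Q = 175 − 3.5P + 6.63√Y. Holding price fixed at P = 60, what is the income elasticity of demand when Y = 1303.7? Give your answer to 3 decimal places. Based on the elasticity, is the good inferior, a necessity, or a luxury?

At P = 60, Y = 1303.7: Q = 204.388.
Holding P constant, ∂Q/∂Y = 6.63/(2√Y) = 0.091811.
η_Y = (∂Q/∂Y)·(Y/Q) = 0.091811 × (1303.7/204.388) = 0.586.
Since 0 < η < 1, this is a necessity.

0.586 (necessity)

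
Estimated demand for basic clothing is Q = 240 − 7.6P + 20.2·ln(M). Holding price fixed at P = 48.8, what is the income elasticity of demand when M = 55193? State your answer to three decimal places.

0.225

At P = 48.8, M = 55193: Q = 89.676.
Holding P constant, ∂Q/∂M = 20.2/M = 0.000365988.
η_M = (∂Q/∂M)·(M/Q) = 0.000365988 × (55193/89.676) = 0.225.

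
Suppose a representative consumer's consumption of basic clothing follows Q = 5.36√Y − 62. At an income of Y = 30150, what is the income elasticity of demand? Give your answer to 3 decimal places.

0.536

At Y = 30150: Q = 868.697.
dQ/dY = 5.36/(2√Y) = 0.0154344 at this income.
η = (dQ/dY)·(Y/Q) = 0.0154344 × (30150/868.697) = 0.536.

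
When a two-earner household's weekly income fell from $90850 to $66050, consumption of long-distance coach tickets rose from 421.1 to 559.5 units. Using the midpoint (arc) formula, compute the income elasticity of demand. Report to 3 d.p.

ΔQ = 559.5 − 421.1 = 138.4; midpoint Q̄ = (421.1 + 559.5)/2 = 490.3.
ΔI = 66050 − 90850 = -24800; midpoint Ī = (90850 + 66050)/2 = 78450.
η = (ΔQ/Q̄) ÷ (ΔI/Ī) = (138.4/490.3) ÷ (-24800/78450) = -0.893.

-0.893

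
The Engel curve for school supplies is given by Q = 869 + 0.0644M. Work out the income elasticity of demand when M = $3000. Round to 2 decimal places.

At M = 3000: Q = 1062.200.
dQ/dM = 0.0644.
η = (dQ/dM)·(M/Q) = 0.0644 × (3000/1062.200) = 0.18.

0.18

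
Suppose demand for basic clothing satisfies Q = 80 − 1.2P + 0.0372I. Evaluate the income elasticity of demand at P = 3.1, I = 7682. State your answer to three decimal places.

0.789

At P = 3.1, I = 7682: Q = 362.050.
Holding P constant, ∂Q/∂I = 0.0372.
η_I = (∂Q/∂I)·(I/Q) = 0.0372 × (7682/362.050) = 0.789.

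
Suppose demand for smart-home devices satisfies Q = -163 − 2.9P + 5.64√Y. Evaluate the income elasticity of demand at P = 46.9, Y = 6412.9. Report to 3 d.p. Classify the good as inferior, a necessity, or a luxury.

At P = 46.9, Y = 6412.9: Q = 152.644.
Holding P constant, ∂Q/∂Y = 5.64/(2√Y) = 0.0352145.
η_Y = (∂Q/∂Y)·(Y/Q) = 0.0352145 × (6412.9/152.644) = 1.479.
Since η > 1, this is a luxury.

1.479 (luxury)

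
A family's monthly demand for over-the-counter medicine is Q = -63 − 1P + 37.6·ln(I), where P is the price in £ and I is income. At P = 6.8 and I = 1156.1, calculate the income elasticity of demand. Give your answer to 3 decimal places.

At P = 6.8, I = 1156.1: Q = 195.386.
Holding P constant, ∂Q/∂I = 37.6/I = 0.0325231.
η_I = (∂Q/∂I)·(I/Q) = 0.0325231 × (1156.1/195.386) = 0.192.

0.192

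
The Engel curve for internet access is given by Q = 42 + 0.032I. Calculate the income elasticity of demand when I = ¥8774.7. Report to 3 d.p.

At I = 8774.7: Q = 322.790.
dQ/dI = 0.032.
η = (dQ/dI)·(I/Q) = 0.032 × (8774.7/322.790) = 0.870.

0.870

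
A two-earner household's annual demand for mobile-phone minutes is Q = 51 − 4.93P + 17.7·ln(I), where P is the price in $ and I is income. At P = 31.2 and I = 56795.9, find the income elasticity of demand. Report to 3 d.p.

At P = 31.2, I = 56795.9: Q = 90.950.
Holding P constant, ∂Q/∂I = 17.7/I = 0.000311642.
η_I = (∂Q/∂I)·(I/Q) = 0.000311642 × (56795.9/90.950) = 0.195.

0.195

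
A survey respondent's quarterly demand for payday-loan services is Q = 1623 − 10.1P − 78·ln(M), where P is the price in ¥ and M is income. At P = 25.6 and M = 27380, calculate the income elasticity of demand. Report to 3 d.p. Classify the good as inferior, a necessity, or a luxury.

-0.137 (inferior good)

At P = 25.6, M = 27380: Q = 567.470.
Holding P constant, ∂Q/∂M = -78/M = -0.00284879.
η_M = (∂Q/∂M)·(M/Q) = -0.00284879 × (27380/567.470) = -0.137.
Since η < 0, this is an inferior good.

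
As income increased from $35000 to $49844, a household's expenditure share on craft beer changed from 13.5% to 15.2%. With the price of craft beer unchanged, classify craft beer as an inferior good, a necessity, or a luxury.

The budget share rises as income rises, so η > 1.

luxury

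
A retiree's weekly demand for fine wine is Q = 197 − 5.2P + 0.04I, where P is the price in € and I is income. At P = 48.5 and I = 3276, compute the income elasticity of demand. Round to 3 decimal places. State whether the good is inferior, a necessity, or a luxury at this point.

At P = 48.5, I = 3276: Q = 75.840.
Holding P constant, ∂Q/∂I = 0.04.
η_I = (∂Q/∂I)·(I/Q) = 0.04 × (3276/75.840) = 1.728.
Since η > 1, this is a luxury.

1.728 (luxury)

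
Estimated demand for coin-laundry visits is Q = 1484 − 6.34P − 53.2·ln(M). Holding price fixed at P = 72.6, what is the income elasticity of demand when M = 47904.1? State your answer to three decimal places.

At P = 72.6, M = 47904.1: Q = 450.382.
Holding P constant, ∂Q/∂M = -53.2/M = -0.00111055.
η_M = (∂Q/∂M)·(M/Q) = -0.00111055 × (47904.1/450.382) = -0.118.

-0.118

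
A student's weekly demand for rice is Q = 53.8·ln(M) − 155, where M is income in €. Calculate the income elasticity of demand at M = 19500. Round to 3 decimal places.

0.143

At M = 19500: Q = 376.446.
dQ/dM = 53.8/M = 0.00275897 at this income.
η = (dQ/dM)·(M/Q) = 0.00275897 × (19500/376.446) = 0.143.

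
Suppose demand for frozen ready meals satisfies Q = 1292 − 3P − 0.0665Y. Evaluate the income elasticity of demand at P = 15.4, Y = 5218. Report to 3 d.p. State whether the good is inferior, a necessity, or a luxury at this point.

-0.386 (inferior good)

At P = 15.4, Y = 5218: Q = 898.803.
Holding P constant, ∂Q/∂Y = −0.0665.
η_Y = (∂Q/∂Y)·(Y/Q) = -0.0665 × (5218/898.803) = -0.386.
Since η < 0, this is an inferior good.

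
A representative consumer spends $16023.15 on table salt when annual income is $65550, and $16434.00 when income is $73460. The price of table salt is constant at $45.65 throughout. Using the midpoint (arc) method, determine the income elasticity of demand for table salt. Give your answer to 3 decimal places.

With a constant price, Q₁ = 16023.15/45.65 = 351.000 and Q₂ = 16434.00/45.65 = 360.000 (equivalently, work directly with expenditure since P cancels).
Midpoint %ΔQ = (16434.00 − 16023.15)/16228.58 = 0.02532; midpoint %ΔI = (73460 − 65550)/69505 = 0.11380.
η = 0.02532 / 0.11380 = 0.222.

0.222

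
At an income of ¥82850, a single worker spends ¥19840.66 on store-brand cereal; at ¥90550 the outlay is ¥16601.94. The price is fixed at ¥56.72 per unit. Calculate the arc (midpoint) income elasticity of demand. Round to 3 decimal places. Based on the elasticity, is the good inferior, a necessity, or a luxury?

-2.001 (inferior good)

With a constant price, Q₁ = 19840.66/56.72 = 349.800 and Q₂ = 16601.94/56.72 = 292.700 (equivalently, work directly with expenditure since P cancels).
Midpoint %ΔQ = (16601.94 − 19840.66)/18221.30 = -0.17774; midpoint %ΔI = (90550 − 82850)/86700 = 0.08881.
η = -0.17774 / 0.08881 = -2.001.
η < 0 ⇒ inferior good.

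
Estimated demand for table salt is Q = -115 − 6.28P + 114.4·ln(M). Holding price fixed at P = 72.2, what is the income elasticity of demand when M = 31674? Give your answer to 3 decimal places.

0.185

At P = 72.2, M = 31674: Q = 617.140.
Holding P constant, ∂Q/∂M = 114.4/M = 0.0036118.
η_M = (∂Q/∂M)·(M/Q) = 0.0036118 × (31674/617.140) = 0.185.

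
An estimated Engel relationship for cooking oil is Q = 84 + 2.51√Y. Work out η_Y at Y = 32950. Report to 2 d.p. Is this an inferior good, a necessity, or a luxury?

0.42 (necessity)

At Y = 32950: Q = 539.619.
dQ/dY = 2.51/(2√Y) = 0.00691379 at this income.
η = (dQ/dY)·(Y/Q) = 0.00691379 × (32950/539.619) = 0.42.
Since 0 < η < 1, the good is a necessity.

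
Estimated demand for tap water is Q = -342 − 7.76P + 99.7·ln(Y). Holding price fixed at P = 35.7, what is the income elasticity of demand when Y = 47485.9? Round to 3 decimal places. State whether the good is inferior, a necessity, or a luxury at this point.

At P = 35.7, Y = 47485.9: Q = 454.556.
Holding P constant, ∂Q/∂Y = 99.7/Y = 0.00209957.
η_Y = (∂Q/∂Y)·(Y/Q) = 0.00209957 × (47485.9/454.556) = 0.219.
Since 0 < η < 1, this is a necessity.

0.219 (necessity)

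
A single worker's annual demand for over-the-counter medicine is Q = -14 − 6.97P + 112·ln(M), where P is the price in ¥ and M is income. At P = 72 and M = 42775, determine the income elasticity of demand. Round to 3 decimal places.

At P = 72, M = 42775: Q = 678.495.
Holding P constant, ∂Q/∂M = 112/M = 0.00261835.
η_M = (∂Q/∂M)·(M/Q) = 0.00261835 × (42775/678.495) = 0.165.

0.165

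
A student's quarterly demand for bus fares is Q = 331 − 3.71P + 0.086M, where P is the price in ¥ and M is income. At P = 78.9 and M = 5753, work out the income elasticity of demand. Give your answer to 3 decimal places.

At P = 78.9, M = 5753: Q = 533.039.
Holding P constant, ∂Q/∂M = 0.086.
η_M = (∂Q/∂M)·(M/Q) = 0.086 × (5753/533.039) = 0.928.

0.928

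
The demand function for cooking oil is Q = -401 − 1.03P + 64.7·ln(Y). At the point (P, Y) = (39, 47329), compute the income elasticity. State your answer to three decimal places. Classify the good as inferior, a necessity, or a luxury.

At P = 39, Y = 47329: Q = 255.318.
Holding P constant, ∂Q/∂Y = 64.7/Y = 0.00136703.
η_Y = (∂Q/∂Y)·(Y/Q) = 0.00136703 × (47329/255.318) = 0.253.
Since 0 < η < 1, this is a necessity.

0.253 (necessity)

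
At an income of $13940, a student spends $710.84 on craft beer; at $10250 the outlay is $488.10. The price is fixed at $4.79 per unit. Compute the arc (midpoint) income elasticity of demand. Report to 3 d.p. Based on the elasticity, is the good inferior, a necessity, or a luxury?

With a constant price, Q₁ = 710.84/4.79 = 148.401 and Q₂ = 488.10/4.79 = 101.900 (equivalently, work directly with expenditure since P cancels).
Midpoint %ΔQ = (488.10 − 710.84)/599.47 = -0.37156; midpoint %ΔI = (10250 − 13940)/12095 = -0.30508.
η = -0.37156 / -0.30508 = 1.218.
η > 1 ⇒ luxury.

1.218 (luxury)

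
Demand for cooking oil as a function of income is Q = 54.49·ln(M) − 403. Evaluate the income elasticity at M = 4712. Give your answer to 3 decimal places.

At M = 4712: Q = 57.869.
dQ/dM = 54.49/M = 0.0115641 at this income.
η = (dQ/dM)·(M/Q) = 0.0115641 × (4712/57.869) = 0.942.

0.942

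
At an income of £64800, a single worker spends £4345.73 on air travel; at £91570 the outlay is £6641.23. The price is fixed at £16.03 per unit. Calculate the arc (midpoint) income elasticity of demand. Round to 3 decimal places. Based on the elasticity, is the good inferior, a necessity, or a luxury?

With a constant price, Q₁ = 4345.73/16.03 = 271.100 and Q₂ = 6641.23/16.03 = 414.300 (equivalently, work directly with expenditure since P cancels).
Midpoint %ΔQ = (6641.23 − 4345.73)/5493.48 = 0.41786; midpoint %ΔI = (91570 − 64800)/78185 = 0.34239.
η = 0.41786 / 0.34239 = 1.220.
η > 1 ⇒ luxury.

1.220 (luxury)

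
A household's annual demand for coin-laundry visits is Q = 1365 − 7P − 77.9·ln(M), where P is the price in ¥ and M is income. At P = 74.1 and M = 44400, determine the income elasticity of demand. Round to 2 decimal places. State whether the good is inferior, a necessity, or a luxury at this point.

At P = 74.1, M = 44400: Q = 12.693.
Holding P constant, ∂Q/∂M = -77.9/M = -0.0017545.
η_M = (∂Q/∂M)·(M/Q) = -0.0017545 × (44400/12.693) = -6.14.
Since η < 0, this is an inferior good.

-6.14 (inferior good)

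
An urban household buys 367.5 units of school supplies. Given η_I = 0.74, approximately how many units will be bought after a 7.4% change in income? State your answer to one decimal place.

387.6

%ΔQ ≈ η × %ΔI = 0.74 × 7.4% = 5.476%.
New Q ≈ 367.5 × (1 + 0.05476) = 387.6.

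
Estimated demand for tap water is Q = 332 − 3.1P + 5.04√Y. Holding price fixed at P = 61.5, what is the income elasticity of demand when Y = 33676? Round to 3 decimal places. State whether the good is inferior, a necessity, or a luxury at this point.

At P = 61.5, Y = 33676: Q = 1066.241.
Holding P constant, ∂Q/∂Y = 5.04/(2√Y) = 0.0137322.
η_Y = (∂Q/∂Y)·(Y/Q) = 0.0137322 × (33676/1066.241) = 0.434.
Since 0 < η < 1, this is a necessity.

0.434 (necessity)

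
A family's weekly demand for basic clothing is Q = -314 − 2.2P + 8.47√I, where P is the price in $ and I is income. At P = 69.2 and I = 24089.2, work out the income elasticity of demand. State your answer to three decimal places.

At P = 69.2, I = 24089.2: Q = 848.363.
Holding P constant, ∂Q/∂I = 8.47/(2√I) = 0.0272861.
η_I = (∂Q/∂I)·(I/Q) = 0.0272861 × (24089.2/848.363) = 0.775.

0.775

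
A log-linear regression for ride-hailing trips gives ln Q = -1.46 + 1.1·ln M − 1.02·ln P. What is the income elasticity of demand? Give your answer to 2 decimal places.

In a log-linear demand, the coefficient on ln M is the income elasticity.
So η = 1.10.

1.10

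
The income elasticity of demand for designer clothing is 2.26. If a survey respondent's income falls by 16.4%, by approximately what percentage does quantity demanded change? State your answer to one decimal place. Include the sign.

-37.1%

%ΔQ ≈ η × %ΔI = 2.26 × (-16.4%) = -37.1%.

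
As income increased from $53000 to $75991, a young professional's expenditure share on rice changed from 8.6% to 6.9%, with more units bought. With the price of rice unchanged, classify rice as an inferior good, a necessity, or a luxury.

Quantity rises but the budget share falls as income rises, so 0 < η < 1.

necessity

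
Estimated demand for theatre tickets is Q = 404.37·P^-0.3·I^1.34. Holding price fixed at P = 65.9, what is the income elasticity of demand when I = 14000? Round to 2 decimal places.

1.34

For a multiplicative demand Q = A·P^α·I^β, the income elasticity is β everywhere.
Here β = 1.34, so η = 1.34.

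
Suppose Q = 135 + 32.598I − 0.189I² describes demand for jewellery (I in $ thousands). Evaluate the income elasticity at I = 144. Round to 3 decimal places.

At I = 144: Q = 910.0080.
dQ/dI = 32.598 − 0.378I = -21.83400.
η = (dQ/dI)·(I/Q) = -21.83400 × (144/910.0080) = -3.455.

-3.455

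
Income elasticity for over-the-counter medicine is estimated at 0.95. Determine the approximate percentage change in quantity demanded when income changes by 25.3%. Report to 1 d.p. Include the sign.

%ΔQ ≈ η × %ΔI = 0.95 × 25.3% = 24.0%.

24.0%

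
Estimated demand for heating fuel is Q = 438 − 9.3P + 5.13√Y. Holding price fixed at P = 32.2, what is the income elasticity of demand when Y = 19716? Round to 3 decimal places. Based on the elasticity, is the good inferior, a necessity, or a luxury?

0.419 (necessity)

At P = 32.2, Y = 19716: Q = 858.862.
Holding P constant, ∂Q/∂Y = 5.13/(2√Y) = 0.0182675.
η_Y = (∂Q/∂Y)·(Y/Q) = 0.0182675 × (19716/858.862) = 0.419.
Since 0 < η < 1, this is a necessity.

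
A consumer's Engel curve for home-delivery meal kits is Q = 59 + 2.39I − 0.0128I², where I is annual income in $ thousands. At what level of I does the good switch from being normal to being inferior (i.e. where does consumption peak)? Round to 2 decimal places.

93.36

dQ/dI = 2.39 − 0.0256I.
The good is inferior where dQ/dI < 0. Setting dQ/dI = 0 gives I = 2.39 / 0.0256 = 93.36.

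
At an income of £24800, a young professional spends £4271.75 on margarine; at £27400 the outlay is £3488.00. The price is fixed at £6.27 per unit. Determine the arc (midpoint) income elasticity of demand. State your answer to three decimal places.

-2.028

With a constant price, Q₁ = 4271.75/6.27 = 681.300 and Q₂ = 3488.00/6.27 = 556.300 (equivalently, work directly with expenditure since P cancels).
Midpoint %ΔQ = (3488.00 − 4271.75)/3879.88 = -0.20200; midpoint %ΔI = (27400 − 24800)/26100 = 0.09962.
η = -0.20200 / 0.09962 = -2.028.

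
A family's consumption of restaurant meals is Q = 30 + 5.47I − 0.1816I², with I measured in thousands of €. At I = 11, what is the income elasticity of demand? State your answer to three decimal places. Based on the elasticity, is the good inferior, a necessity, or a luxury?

At I = 11: Q = 68.1964.
dQ/dI = 5.47 − 0.3632I = 1.47480.
η = (dQ/dI)·(I/Q) = 1.47480 × (11/68.1964) = 0.238.
0 < η < 1 ⇒ necessity.

0.238 (necessity)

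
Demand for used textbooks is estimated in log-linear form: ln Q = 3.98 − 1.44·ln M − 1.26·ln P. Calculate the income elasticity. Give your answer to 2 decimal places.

In a log-linear demand, the coefficient on ln M is the income elasticity.
So η = -1.44.

-1.44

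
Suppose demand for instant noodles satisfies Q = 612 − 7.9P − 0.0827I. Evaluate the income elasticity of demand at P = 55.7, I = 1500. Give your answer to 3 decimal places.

At P = 55.7, I = 1500: Q = 47.920.
Holding P constant, ∂Q/∂I = −0.0827.
η_I = (∂Q/∂I)·(I/Q) = -0.0827 × (1500/47.920) = -2.589.

-2.589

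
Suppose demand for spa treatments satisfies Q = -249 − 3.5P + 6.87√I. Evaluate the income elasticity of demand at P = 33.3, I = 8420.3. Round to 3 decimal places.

At P = 33.3, I = 8420.3: Q = 264.856.
Holding P constant, ∂Q/∂I = 6.87/(2√I) = 0.0374337.
η_I = (∂Q/∂I)·(I/Q) = 0.0374337 × (8420.3/264.856) = 1.190.

1.190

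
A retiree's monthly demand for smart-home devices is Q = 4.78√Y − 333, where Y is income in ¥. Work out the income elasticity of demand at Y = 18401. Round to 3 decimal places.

1.028

At Y = 18401: Q = 315.408.
dQ/dY = 4.78/(2√Y) = 0.0176188 at this income.
η = (dQ/dY)·(Y/Q) = 0.0176188 × (18401/315.408) = 1.028.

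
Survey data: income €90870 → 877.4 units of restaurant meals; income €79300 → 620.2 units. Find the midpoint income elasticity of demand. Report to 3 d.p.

ΔQ = 620.2 − 877.4 = -257.2; midpoint Q̄ = (877.4 + 620.2)/2 = 748.8.
ΔI = 79300 − 90870 = -11570; midpoint Ī = (90870 + 79300)/2 = 85085.
η = (ΔQ/Q̄) ÷ (ΔI/Ī) = (-257.2/748.8) ÷ (-11570/85085) = 2.526.

2.526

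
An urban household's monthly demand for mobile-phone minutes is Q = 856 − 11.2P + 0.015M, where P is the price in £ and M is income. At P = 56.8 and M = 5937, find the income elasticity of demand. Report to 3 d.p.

At P = 56.8, M = 5937: Q = 308.895.
Holding P constant, ∂Q/∂M = 0.015.
η_M = (∂Q/∂M)·(M/Q) = 0.015 × (5937/308.895) = 0.288.

0.288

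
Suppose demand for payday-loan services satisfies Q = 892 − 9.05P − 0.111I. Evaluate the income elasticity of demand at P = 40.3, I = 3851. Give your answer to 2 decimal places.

-4.28

At P = 40.3, I = 3851: Q = 99.824.
Holding P constant, ∂Q/∂I = −0.111.
η_I = (∂Q/∂I)·(I/Q) = -0.111 × (3851/99.824) = -4.28.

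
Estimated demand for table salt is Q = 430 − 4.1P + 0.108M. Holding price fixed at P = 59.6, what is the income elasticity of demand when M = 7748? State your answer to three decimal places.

At P = 59.6, M = 7748: Q = 1022.424.
Holding P constant, ∂Q/∂M = 0.108.
η_M = (∂Q/∂M)·(M/Q) = 0.108 × (7748/1022.424) = 0.818.

0.818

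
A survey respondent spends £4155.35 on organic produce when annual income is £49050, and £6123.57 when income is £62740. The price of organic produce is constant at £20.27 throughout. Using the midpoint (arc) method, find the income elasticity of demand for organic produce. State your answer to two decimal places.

1.56

With a constant price, Q₁ = 4155.35/20.27 = 205.000 and Q₂ = 6123.57/20.27 = 302.100 (equivalently, work directly with expenditure since P cancels).
Midpoint %ΔQ = (6123.57 − 4155.35)/5139.46 = 0.38296; midpoint %ΔI = (62740 − 49050)/55895 = 0.24492.
η = 0.38296 / 0.24492 = 1.56.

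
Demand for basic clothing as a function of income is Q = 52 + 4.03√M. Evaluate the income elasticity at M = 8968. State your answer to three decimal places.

0.440

At M = 8968: Q = 433.639.
dQ/dM = 4.03/(2√M) = 0.0212778 at this income.
η = (dQ/dM)·(M/Q) = 0.0212778 × (8968/433.639) = 0.440.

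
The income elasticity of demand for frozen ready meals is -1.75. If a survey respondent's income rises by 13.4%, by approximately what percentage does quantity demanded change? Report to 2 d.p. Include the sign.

-23.45%

%ΔQ ≈ η × %ΔI = -1.75 × 13.4% = -23.45%.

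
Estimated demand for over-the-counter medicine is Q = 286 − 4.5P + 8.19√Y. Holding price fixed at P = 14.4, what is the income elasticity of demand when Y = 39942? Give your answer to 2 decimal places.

0.44

At P = 14.4, Y = 39942: Q = 1858.012.
Holding P constant, ∂Q/∂Y = 8.19/(2√Y) = 0.0204899.
η_Y = (∂Q/∂Y)·(Y/Q) = 0.0204899 × (39942/1858.012) = 0.44.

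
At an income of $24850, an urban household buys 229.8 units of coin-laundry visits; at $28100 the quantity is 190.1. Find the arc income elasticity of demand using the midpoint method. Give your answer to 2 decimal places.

-1.54

ΔQ = 190.1 − 229.8 = -39.7; midpoint Q̄ = (229.8 + 190.1)/2 = 209.95.
ΔI = 28100 − 24850 = 3250; midpoint Ī = (24850 + 28100)/2 = 26475.
η = (ΔQ/Q̄) ÷ (ΔI/Ī) = (-39.7/209.95) ÷ (3250/26475) = -1.54.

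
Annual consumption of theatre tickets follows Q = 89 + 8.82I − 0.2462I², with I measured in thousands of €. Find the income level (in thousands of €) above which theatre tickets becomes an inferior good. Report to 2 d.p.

dQ/dI = 8.82 − 0.4924I.
The good is inferior where dQ/dI < 0. Setting dQ/dI = 0 gives I = 8.82 / 0.4924 = 17.91.

17.91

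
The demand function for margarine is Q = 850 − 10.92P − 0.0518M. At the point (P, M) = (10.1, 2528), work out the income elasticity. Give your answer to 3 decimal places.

-0.215

At P = 10.1, M = 2528: Q = 608.758.
Holding P constant, ∂Q/∂M = −0.0518.
η_M = (∂Q/∂M)·(M/Q) = -0.0518 × (2528/608.758) = -0.215.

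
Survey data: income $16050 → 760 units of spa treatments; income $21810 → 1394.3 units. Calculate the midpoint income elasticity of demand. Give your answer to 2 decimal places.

1.94

ΔQ = 1394.3 − 760 = 634.3; midpoint Q̄ = (760 + 1394.3)/2 = 1077.15.
ΔI = 21810 − 16050 = 5760; midpoint Ī = (16050 + 21810)/2 = 18930.
η = (ΔQ/Q̄) ÷ (ΔI/Ī) = (634.3/1077.15) ÷ (5760/18930) = 1.94.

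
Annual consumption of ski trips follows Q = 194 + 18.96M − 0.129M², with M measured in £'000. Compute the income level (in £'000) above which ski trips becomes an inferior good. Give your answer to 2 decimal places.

73.49

dQ/dM = 18.96 − 0.258M.
The good is inferior where dQ/dM < 0. Setting dQ/dM = 0 gives M = 18.96 / 0.258 = 73.49.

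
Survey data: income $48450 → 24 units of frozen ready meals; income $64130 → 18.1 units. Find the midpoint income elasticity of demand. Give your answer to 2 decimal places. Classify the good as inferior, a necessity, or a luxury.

-1.01 (inferior good)

ΔQ = 18.1 − 24 = -5.9; midpoint Q̄ = (24 + 18.1)/2 = 21.05.
ΔI = 64130 − 48450 = 15680; midpoint Ī = (48450 + 64130)/2 = 56290.
η = (ΔQ/Q̄) ÷ (ΔI/Ī) = (-5.9/21.05) ÷ (15680/56290) = -1.01.
η < 0 ⇒ inferior good.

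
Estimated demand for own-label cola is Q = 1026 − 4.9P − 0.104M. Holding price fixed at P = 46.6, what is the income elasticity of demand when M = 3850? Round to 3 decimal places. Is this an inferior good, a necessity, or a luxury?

At P = 46.6, M = 3850: Q = 397.260.
Holding P constant, ∂Q/∂M = −0.104.
η_M = (∂Q/∂M)·(M/Q) = -0.104 × (3850/397.260) = -1.008.
Since η < 0, this is an inferior good.

-1.008 (inferior good)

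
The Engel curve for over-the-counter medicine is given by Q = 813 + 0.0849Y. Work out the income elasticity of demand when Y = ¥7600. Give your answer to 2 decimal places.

0.44

At Y = 7600: Q = 1458.240.
dQ/dY = 0.0849.
η = (dQ/dY)·(Y/Q) = 0.0849 × (7600/1458.240) = 0.44.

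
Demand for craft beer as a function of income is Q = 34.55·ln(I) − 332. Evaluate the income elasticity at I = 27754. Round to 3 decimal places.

At I = 27754: Q = 21.486.
dQ/dI = 34.55/I = 0.00124487 at this income.
η = (dQ/dI)·(I/Q) = 0.00124487 × (27754/21.486) = 1.608.

1.608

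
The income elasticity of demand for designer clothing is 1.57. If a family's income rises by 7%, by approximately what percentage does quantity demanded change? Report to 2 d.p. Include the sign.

10.99%

%ΔQ ≈ η × %ΔI = 1.57 × 7% = 10.99%.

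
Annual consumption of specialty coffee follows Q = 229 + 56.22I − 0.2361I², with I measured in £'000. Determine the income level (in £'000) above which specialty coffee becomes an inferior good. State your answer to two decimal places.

119.06

dQ/dI = 56.22 − 0.4722I.
The good is inferior where dQ/dI < 0. Setting dQ/dI = 0 gives I = 56.22 / 0.4722 = 119.06.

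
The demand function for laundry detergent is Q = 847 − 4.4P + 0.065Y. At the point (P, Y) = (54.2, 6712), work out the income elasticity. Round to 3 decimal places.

0.418

At P = 54.2, Y = 6712: Q = 1044.800.
Holding P constant, ∂Q/∂Y = 0.065.
η_Y = (∂Q/∂Y)·(Y/Q) = 0.065 × (6712/1044.800) = 0.418.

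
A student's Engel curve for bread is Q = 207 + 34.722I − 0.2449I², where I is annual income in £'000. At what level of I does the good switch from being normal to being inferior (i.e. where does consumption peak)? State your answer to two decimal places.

dQ/dI = 34.722 − 0.4898I.
The good is inferior where dQ/dI < 0. Setting dQ/dI = 0 gives I = 34.722 / 0.4898 = 70.89.

70.89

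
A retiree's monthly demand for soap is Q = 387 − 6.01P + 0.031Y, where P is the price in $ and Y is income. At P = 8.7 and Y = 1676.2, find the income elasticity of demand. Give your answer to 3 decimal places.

At P = 8.7, Y = 1676.2: Q = 386.675.
Holding P constant, ∂Q/∂Y = 0.031.
η_Y = (∂Q/∂Y)·(Y/Q) = 0.031 × (1676.2/386.675) = 0.134.

0.134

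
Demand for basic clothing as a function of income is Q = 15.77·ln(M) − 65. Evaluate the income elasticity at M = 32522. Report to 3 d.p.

At M = 32522: Q = 98.845.
dQ/dM = 15.77/M = 0.000484903 at this income.
η = (dQ/dM)·(M/Q) = 0.000484903 × (32522/98.845) = 0.160.

0.160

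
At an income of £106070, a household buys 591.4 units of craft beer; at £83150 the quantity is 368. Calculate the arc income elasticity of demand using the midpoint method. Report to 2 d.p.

1.92

ΔQ = 368 − 591.4 = -223.4; midpoint Q̄ = (591.4 + 368)/2 = 479.7.
ΔI = 83150 − 106070 = -22920; midpoint Ī = (106070 + 83150)/2 = 94610.
η = (ΔQ/Q̄) ÷ (ΔI/Ī) = (-223.4/479.7) ÷ (-22920/94610) = 1.92.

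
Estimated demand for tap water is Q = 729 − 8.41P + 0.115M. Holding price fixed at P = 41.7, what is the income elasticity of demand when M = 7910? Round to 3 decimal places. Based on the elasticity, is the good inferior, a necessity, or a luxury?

At P = 41.7, M = 7910: Q = 1287.953.
Holding P constant, ∂Q/∂M = 0.115.
η_M = (∂Q/∂M)·(M/Q) = 0.115 × (7910/1287.953) = 0.706.
Since 0 < η < 1, this is a necessity.

0.706 (necessity)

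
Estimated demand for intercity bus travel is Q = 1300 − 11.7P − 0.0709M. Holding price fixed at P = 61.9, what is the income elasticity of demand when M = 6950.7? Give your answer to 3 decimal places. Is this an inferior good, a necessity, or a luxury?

-5.940 (inferior good)

At P = 61.9, M = 6950.7: Q = 82.965.
Holding P constant, ∂Q/∂M = −0.0709.
η_M = (∂Q/∂M)·(M/Q) = -0.0709 × (6950.7/82.965) = -5.940.
Since η < 0, this is an inferior good.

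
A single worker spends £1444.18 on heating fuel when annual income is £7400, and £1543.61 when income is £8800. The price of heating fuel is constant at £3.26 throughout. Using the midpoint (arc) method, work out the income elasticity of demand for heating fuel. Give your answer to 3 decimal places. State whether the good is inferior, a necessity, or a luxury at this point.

With a constant price, Q₁ = 1444.18/3.26 = 443.000 and Q₂ = 1543.61/3.26 = 473.500 (equivalently, work directly with expenditure since P cancels).
Midpoint %ΔQ = (1543.61 − 1444.18)/1493.90 = 0.06656; midpoint %ΔI = (8800 − 7400)/8100 = 0.17284.
η = 0.06656 / 0.17284 = 0.385.
0 < η < 1 ⇒ necessity.

0.385 (necessity)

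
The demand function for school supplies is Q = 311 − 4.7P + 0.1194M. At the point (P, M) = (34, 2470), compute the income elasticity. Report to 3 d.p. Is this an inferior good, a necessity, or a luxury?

At P = 34, M = 2470: Q = 446.118.
Holding P constant, ∂Q/∂M = 0.1194.
η_M = (∂Q/∂M)·(M/Q) = 0.1194 × (2470/446.118) = 0.661.
Since 0 < η < 1, this is a necessity.

0.661 (necessity)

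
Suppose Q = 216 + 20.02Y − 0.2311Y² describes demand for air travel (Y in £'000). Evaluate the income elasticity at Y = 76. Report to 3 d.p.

-2.851

At Y = 76: Q = 402.6864.
dQ/dY = 20.02 − 0.4622Y = -15.10720.
η = (dQ/dY)·(Y/Q) = -15.10720 × (76/402.6864) = -2.851.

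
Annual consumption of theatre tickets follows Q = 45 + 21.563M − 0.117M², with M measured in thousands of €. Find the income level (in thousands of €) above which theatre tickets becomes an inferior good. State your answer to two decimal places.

92.15

dQ/dM = 21.563 − 0.234M.
The good is inferior where dQ/dM < 0. Setting dQ/dM = 0 gives M = 21.563 / 0.234 = 92.15.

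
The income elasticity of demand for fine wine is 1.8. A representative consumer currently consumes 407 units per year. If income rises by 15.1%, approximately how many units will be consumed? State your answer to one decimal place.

517.6

%ΔQ ≈ η × %ΔI = 1.8 × 15.1% = 27.18%.
New Q ≈ 407 × (1 + 0.2718) = 517.6.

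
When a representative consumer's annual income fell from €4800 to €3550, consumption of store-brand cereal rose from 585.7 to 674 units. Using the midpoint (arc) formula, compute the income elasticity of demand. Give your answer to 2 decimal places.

ΔQ = 674 − 585.7 = 88.3; midpoint Q̄ = (585.7 + 674)/2 = 629.85.
ΔI = 3550 − 4800 = -1250; midpoint Ī = (4800 + 3550)/2 = 4175.
η = (ΔQ/Q̄) ÷ (ΔI/Ī) = (88.3/629.85) ÷ (-1250/4175) = -0.47.

-0.47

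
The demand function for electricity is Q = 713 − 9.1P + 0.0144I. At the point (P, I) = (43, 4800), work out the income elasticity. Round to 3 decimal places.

At P = 43, I = 4800: Q = 390.820.
Holding P constant, ∂Q/∂I = 0.0144.
η_I = (∂Q/∂I)·(I/Q) = 0.0144 × (4800/390.820) = 0.177.

0.177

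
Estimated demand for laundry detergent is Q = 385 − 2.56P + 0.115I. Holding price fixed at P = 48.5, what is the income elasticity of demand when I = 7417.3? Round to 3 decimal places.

0.766

At P = 48.5, I = 7417.3: Q = 1113.830.
Holding P constant, ∂Q/∂I = 0.115.
η_I = (∂Q/∂I)·(I/Q) = 0.115 × (7417.3/1113.830) = 0.766.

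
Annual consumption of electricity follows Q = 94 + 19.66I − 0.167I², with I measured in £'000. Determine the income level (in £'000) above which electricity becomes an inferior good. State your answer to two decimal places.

dQ/dI = 19.66 − 0.334I.
The good is inferior where dQ/dI < 0. Setting dQ/dI = 0 gives I = 19.66 / 0.334 = 58.86.

58.86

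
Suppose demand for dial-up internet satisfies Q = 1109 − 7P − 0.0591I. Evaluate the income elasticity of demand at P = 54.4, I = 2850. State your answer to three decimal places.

-0.301

At P = 54.4, I = 2850: Q = 559.765.
Holding P constant, ∂Q/∂I = −0.0591.
η_I = (∂Q/∂I)·(I/Q) = -0.0591 × (2850/559.765) = -0.301.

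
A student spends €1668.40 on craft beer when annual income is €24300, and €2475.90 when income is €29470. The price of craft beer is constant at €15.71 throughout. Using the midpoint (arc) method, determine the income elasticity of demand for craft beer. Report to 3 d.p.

With a constant price, Q₁ = 1668.40/15.71 = 106.200 and Q₂ = 2475.90/15.71 = 157.600 (equivalently, work directly with expenditure since P cancels).
Midpoint %ΔQ = (2475.90 − 1668.40)/2072.15 = 0.38969; midpoint %ΔI = (29470 − 24300)/26885 = 0.19230.
η = 0.38969 / 0.19230 = 2.026.

2.026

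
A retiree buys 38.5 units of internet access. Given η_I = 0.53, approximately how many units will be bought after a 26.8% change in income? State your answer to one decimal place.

44.0

%ΔQ ≈ η × %ΔI = 0.53 × 26.8% = 14.204%.
New Q ≈ 38.5 × (1 + 0.14204) = 44.0.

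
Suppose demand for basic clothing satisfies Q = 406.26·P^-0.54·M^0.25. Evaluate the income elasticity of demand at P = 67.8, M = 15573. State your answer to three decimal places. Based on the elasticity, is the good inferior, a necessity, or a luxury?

For a multiplicative demand Q = A·P^α·M^β, the income elasticity is β everywhere.
Here β = 0.25, so η = 0.250.
Since 0 < η < 1, this is a necessity.

0.250 (necessity)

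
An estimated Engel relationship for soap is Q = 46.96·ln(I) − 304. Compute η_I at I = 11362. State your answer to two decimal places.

0.35

At I = 11362: Q = 134.514.
dQ/dI = 46.96/I = 0.00413308 at this income.
η = (dQ/dI)·(I/Q) = 0.00413308 × (11362/134.514) = 0.35.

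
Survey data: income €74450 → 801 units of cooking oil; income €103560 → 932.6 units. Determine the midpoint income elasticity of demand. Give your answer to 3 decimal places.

ΔQ = 932.6 − 801 = 131.6; midpoint Q̄ = (801 + 932.6)/2 = 866.8.
ΔI = 103560 − 74450 = 29110; midpoint Ī = (74450 + 103560)/2 = 89005.
η = (ΔQ/Q̄) ÷ (ΔI/Ī) = (131.6/866.8) ÷ (29110/89005) = 0.464.

0.464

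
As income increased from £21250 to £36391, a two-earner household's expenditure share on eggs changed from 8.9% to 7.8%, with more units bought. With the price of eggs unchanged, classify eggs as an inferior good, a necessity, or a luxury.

necessity

Quantity rises but the budget share falls as income rises, so 0 < η < 1.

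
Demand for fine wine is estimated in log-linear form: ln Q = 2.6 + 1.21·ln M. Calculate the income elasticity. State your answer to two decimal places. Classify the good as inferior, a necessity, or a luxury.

In a log-linear demand, the coefficient on ln M is the income elasticity.
So η = 1.21.
η > 1 ⇒ luxury.

1.21 (luxury)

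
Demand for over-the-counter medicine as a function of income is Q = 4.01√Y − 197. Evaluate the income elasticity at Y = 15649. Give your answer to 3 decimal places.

At Y = 15649: Q = 304.635.
dQ/dY = 4.01/(2√Y) = 0.0160277 at this income.
η = (dQ/dY)·(Y/Q) = 0.0160277 × (15649/304.635) = 0.823.

0.823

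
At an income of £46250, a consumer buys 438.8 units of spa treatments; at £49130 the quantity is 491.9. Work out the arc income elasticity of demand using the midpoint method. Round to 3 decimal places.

ΔQ = 491.9 − 438.8 = 53.1; midpoint Q̄ = (438.8 + 491.9)/2 = 465.35.
ΔI = 49130 − 46250 = 2880; midpoint Ī = (46250 + 49130)/2 = 47690.
η = (ΔQ/Q̄) ÷ (ΔI/Ī) = (53.1/465.35) ÷ (2880/47690) = 1.890.

1.890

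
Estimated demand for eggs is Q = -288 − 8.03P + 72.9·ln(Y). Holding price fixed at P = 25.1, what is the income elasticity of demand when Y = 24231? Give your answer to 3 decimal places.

At P = 25.1, Y = 24231: Q = 246.401.
Holding P constant, ∂Q/∂Y = 72.9/Y = 0.00300854.
η_Y = (∂Q/∂Y)·(Y/Q) = 0.00300854 × (24231/246.401) = 0.296.

0.296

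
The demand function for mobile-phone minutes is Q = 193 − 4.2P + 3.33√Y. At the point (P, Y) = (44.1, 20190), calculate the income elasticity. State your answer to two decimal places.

At P = 44.1, Y = 20190: Q = 480.945.
Holding P constant, ∂Q/∂Y = 3.33/(2√Y) = 0.0117178.
η_Y = (∂Q/∂Y)·(Y/Q) = 0.0117178 × (20190/480.945) = 0.49.

0.49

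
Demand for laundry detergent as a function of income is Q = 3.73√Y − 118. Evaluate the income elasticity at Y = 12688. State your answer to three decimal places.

0.695

At Y = 12688: Q = 302.151.
dQ/dY = 3.73/(2√Y) = 0.016557 at this income.
η = (dQ/dY)·(Y/Q) = 0.016557 × (12688/302.151) = 0.695.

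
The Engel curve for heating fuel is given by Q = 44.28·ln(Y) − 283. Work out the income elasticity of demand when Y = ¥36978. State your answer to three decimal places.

At Y = 36978: Q = 182.741.
dQ/dY = 44.28/Y = 0.00119747 at this income.
η = (dQ/dY)·(Y/Q) = 0.00119747 × (36978/182.741) = 0.242.

0.242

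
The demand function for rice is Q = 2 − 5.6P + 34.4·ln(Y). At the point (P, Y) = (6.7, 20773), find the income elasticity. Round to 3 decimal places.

0.112

At P = 6.7, Y = 20773: Q = 306.464.
Holding P constant, ∂Q/∂Y = 34.4/Y = 0.001656.
η_Y = (∂Q/∂Y)·(Y/Q) = 0.001656 × (20773/306.464) = 0.112.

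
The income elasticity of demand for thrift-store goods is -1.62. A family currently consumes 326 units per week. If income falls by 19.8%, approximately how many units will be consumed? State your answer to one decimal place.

430.6

%ΔQ ≈ η × %ΔI = -1.62 × (-19.8%) = 32.076%.
New Q ≈ 326 × (1 + 0.32076) = 430.6.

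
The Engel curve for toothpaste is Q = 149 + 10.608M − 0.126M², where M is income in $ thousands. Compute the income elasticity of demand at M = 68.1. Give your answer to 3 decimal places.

At M = 68.1: Q = 287.0659.
dQ/dM = 10.608 − 0.252M = -6.55320.
η = (dQ/dM)·(M/Q) = -6.55320 × (68.1/287.0659) = -1.555.

-1.555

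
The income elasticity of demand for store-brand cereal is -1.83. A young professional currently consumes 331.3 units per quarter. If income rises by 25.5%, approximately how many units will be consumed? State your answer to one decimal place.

%ΔQ ≈ η × %ΔI = -1.83 × 25.5% = -46.665%.
New Q ≈ 331.3 × (1 − 0.46665) = 176.7.

176.7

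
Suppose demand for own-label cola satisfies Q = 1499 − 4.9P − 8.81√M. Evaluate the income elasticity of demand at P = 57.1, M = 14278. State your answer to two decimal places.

At P = 57.1, M = 14278: Q = 166.498.
Holding P constant, ∂Q/∂M = -8.81/(2√M) = -0.0368648.
η_M = (∂Q/∂M)·(M/Q) = -0.0368648 × (14278/166.498) = -3.16.

-3.16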